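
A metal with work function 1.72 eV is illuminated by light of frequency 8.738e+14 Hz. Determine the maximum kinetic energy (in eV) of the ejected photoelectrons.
1.8937 eV

Using Einstein's photoelectric equation: KE_max = hf - φ

First, calculate the photon energy:
E_photon = hf = (6.626×10⁻³⁴ J·s)(8.738e+14 Hz)
E_photon = 3.6137 eV

Then, the maximum kinetic energy:
KE_max = E_photon - φ = 3.6137 eV - 1.72 eV = 1.8937 eV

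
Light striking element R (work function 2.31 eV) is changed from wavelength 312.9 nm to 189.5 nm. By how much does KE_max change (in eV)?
2.5803 eV

Using Einstein's equation: KE_max = hc/λ - φ

For λ₁ = 312.9 nm:
KE₁ = hc/λ₁ - φ = 3.9624 - 2.31 = 1.6524 eV

For λ₂ = 189.5 nm:
KE₂ = hc/λ₂ - φ = 6.5427 - 2.31 = 4.2327 eV

Change in KE:
ΔKE = KE₂ - KE₁ = 4.2327 - 1.6524 = 2.5803 eV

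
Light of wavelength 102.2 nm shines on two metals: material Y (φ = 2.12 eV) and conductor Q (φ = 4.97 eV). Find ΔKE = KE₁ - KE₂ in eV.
2.8500 eV

Using KE_max = hc/λ - φ for each metal:

Photon energy: E = hc/λ = 12.1315 eV

For material Y (φ₁ = 2.12 eV):
KE₁ = E - φ₁ = 12.1315 - 2.12 = 10.0115 eV

For conductor Q (φ₂ = 4.97 eV):
KE₂ = E - φ₂ = 12.1315 - 4.97 = 7.1615 eV

Difference:
ΔKE = KE₁ - KE₂ = 10.0115 - 7.1615 = 2.8500 eV

Note: The difference equals the difference in work functions: 4.97 - 2.12 = 2.85 eV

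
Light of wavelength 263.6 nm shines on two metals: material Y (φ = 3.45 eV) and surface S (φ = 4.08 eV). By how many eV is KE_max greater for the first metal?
0.6300 eV

Using KE_max = hc/λ - φ for each metal:

Photon energy: E = hc/λ = 4.7035 eV

For material Y (φ₁ = 3.45 eV):
KE₁ = E - φ₁ = 4.7035 - 3.45 = 1.2535 eV

For surface S (φ₂ = 4.08 eV):
KE₂ = E - φ₂ = 4.7035 - 4.08 = 0.6235 eV

Difference:
ΔKE = KE₁ - KE₂ = 1.2535 - 0.6235 = 0.6300 eV

Note: The difference equals the difference in work functions: 4.08 - 3.45 = 0.63 eV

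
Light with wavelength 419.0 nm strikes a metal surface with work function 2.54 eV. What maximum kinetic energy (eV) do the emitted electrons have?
0.4191 eV

Using Einstein's photoelectric equation: KE_max = hf - φ = hc/λ - φ

First, calculate the photon energy:
E_photon = hc/λ = (6.626×10⁻³⁴ J·s)(3×10⁸ m/s) / (419.0×10⁻⁹ m)
E_photon = 2.9591 eV

Then, the maximum kinetic energy:
KE_max = E_photon - φ = 2.9591 eV - 2.54 eV = 0.4191 eV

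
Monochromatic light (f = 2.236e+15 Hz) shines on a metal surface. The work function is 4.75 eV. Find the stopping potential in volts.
4.4974 V

The stopping potential V_s satisfies: eV_s = KE_max

First, find KE_max using Einstein's equation:
E_photon = hf = (6.626×10⁻³⁴ J·s)(2.236e+15 Hz) = 9.2474 eV
KE_max = E_photon - φ = 9.2474 - 4.75 = 4.4974 eV

Since eV_s = KE_max:
V_s = KE_max/e = 4.4974 V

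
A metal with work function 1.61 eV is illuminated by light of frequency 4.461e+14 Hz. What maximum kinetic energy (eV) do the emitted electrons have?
0.2349 eV

Using Einstein's photoelectric equation: KE_max = hf - φ

First, calculate the photon energy:
E_photon = hf = (6.626×10⁻³⁴ J·s)(4.461e+14 Hz)
E_photon = 1.8449 eV

Then, the maximum kinetic energy:
KE_max = E_photon - φ = 1.8449 eV - 1.61 eV = 0.2349 eV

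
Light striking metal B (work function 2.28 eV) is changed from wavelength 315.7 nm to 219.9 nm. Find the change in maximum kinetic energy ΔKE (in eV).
1.7109 eV

Using Einstein's equation: KE_max = hc/λ - φ

For λ₁ = 315.7 nm:
KE₁ = hc/λ₁ - φ = 3.9273 - 2.28 = 1.6473 eV

For λ₂ = 219.9 nm:
KE₂ = hc/λ₂ - φ = 5.6382 - 2.28 = 3.3582 eV

Change in KE:
ΔKE = KE₂ - KE₁ = 3.3582 - 1.6473 = 1.7109 eV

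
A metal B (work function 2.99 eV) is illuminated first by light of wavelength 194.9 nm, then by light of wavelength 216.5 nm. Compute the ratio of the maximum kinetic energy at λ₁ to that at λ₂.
1.2319

Using Einstein's equation: KE_max = hc/λ - φ

For λ₁ = 194.9 nm:
E₁ = hc/λ₁ = 6.3614 eV
KE₁ = E₁ - φ = 6.3614 - 2.99 = 3.3714 eV

For λ₂ = 216.5 nm:
E₂ = hc/λ₂ = 5.7268 eV
KE₂ = E₂ - φ = 5.7268 - 2.99 = 2.7368 eV

Ratio: KE₁/KE₂ = 3.3714/2.7368 = 1.2319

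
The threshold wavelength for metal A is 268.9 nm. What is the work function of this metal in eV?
4.61 eV

At the threshold wavelength, photon energy equals work function:
φ = hc/λ₀

Calculating:
φ = (6.626×10⁻³⁴ J·s)(3×10⁸ m/s) / (268.9×10⁻⁹ m)
φ = 4.61 eV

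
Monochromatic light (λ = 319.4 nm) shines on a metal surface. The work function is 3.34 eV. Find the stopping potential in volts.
0.5418 V

The stopping potential V_s satisfies: eV_s = KE_max

First, find KE_max using Einstein's equation:
E_photon = hc/λ = 3.8818 eV
KE_max = E_photon - φ = 3.8818 - 3.34 = 0.5418 eV

Since eV_s = KE_max:
V_s = KE_max/e = 0.5418 V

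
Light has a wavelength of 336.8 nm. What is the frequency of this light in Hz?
8.9012e+14 Hz

Using the wave equation: c = fλ

Solving for frequency:
f = c/λ = (3×10⁸ m/s) / (336.8×10⁻⁹ m)
f = 8.9012e+14 Hz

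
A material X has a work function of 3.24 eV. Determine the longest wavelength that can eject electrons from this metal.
382.67 nm

The threshold wavelength is when the photon energy equals the work function:
hc/λ₀ = φ

Solving for λ₀:
λ₀ = hc/φ = (6.626×10⁻³⁴ J·s)(3×10⁸ m/s) / (3.24 eV × 1.602×10⁻¹⁹ J/eV)
λ₀ = 382.67 nm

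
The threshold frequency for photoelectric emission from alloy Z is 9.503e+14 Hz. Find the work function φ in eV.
3.93 eV

At the threshold frequency, photon energy equals work function:
φ = hf₀

Calculating:
φ = (6.626×10⁻³⁴ J·s)(9.503e+14 Hz)
φ = 3.93 eV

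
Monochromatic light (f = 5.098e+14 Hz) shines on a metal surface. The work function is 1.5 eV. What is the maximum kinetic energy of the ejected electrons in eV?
0.6084 eV

Using Einstein's photoelectric equation: KE_max = hf - φ

First, calculate the photon energy:
E_photon = hf = (6.626×10⁻³⁴ J·s)(5.098e+14 Hz)
E_photon = 2.1084 eV

Then, the maximum kinetic energy:
KE_max = E_photon - φ = 2.1084 eV - 1.5 eV = 0.6084 eV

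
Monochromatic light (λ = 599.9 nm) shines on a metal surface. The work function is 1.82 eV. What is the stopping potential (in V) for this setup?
0.2467 V

The stopping potential V_s satisfies: eV_s = KE_max

First, find KE_max using Einstein's equation:
E_photon = hc/λ = 2.0667 eV
KE_max = E_photon - φ = 2.0667 - 1.82 = 0.2467 eV

Since eV_s = KE_max:
V_s = KE_max/e = 0.2467 V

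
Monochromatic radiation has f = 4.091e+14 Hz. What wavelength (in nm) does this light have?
732.81 nm

Using the wave equation: c = fλ

Solving for wavelength:
λ = c/f = (3×10⁸ m/s) / (4.091e+14 Hz)
λ = 732.81 nm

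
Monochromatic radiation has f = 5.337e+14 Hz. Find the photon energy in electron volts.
2.2072 eV

Using E = hf:

E = hf = (6.626×10⁻³⁴ J·s)(5.337e+14 Hz)
E = 2.2072 eV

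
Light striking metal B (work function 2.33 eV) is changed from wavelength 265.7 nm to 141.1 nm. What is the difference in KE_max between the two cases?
4.1207 eV

Using Einstein's equation: KE_max = hc/λ - φ

For λ₁ = 265.7 nm:
KE₁ = hc/λ₁ - φ = 4.6663 - 2.33 = 2.3363 eV

For λ₂ = 141.1 nm:
KE₂ = hc/λ₂ - φ = 8.7870 - 2.33 = 6.4570 eV

Change in KE:
ΔKE = KE₂ - KE₁ = 6.4570 - 2.3363 = 4.1207 eV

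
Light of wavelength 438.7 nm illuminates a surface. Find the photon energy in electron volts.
2.8262 eV

Using E = hf = hc/λ:

E = hc/λ = (6.626×10⁻³⁴ J·s)(3×10⁸ m/s) / (438.7×10⁻⁹ m)
E = 2.8262 eV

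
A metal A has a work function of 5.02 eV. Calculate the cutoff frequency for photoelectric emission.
1.2138e+15 Hz

The threshold frequency is when the photon energy equals the work function:
hf₀ = φ

Solving for f₀:
f₀ = φ/h = (5.02 eV × 1.602×10⁻¹⁹ J/eV) / (6.626×10⁻³⁴ J·s)
f₀ = 1.2138e+15 Hz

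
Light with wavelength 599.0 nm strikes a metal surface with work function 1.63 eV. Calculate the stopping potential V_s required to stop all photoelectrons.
0.4399 V

The stopping potential V_s satisfies: eV_s = KE_max

First, find KE_max using Einstein's equation:
E_photon = hc/λ = 2.0699 eV
KE_max = E_photon - φ = 2.0699 - 1.63 = 0.4399 eV

Since eV_s = KE_max:
V_s = KE_max/e = 0.4399 V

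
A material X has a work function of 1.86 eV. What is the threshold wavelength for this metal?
666.58 nm

The threshold wavelength is when the photon energy equals the work function:
hc/λ₀ = φ

Solving for λ₀:
λ₀ = hc/φ = (6.626×10⁻³⁴ J·s)(3×10⁸ m/s) / (1.86 eV × 1.602×10⁻¹⁹ J/eV)
λ₀ = 666.58 nm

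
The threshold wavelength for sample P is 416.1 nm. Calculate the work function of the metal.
2.98 eV

At the threshold wavelength, photon energy equals work function:
φ = hc/λ₀

Calculating:
φ = (6.626×10⁻³⁴ J·s)(3×10⁸ m/s) / (416.1×10⁻⁹ m)
φ = 2.98 eV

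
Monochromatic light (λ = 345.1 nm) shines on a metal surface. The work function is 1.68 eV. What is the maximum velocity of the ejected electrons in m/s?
8.2026e+05 m/s

First, find the maximum kinetic energy:
E_photon = hc/λ = 3.5927 eV
KE_max = E_photon - φ = 3.5927 - 1.68 = 1.9127 eV

Convert to Joules: KE_max = 1.9127 × 1.602×10⁻¹⁹ J = 3.0645e-19 J

Then use KE = ½mv² to find velocity:
v = √(2·KE/m) = √(2 × 3.0645e-19 J / 9.109e-31 kg)
v = 8.2026e+05 m/s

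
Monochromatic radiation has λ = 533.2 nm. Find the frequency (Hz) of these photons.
5.6225e+14 Hz

Using the wave equation: c = fλ

Solving for frequency:
f = c/λ = (3×10⁸ m/s) / (533.2×10⁻⁹ m)
f = 5.6225e+14 Hz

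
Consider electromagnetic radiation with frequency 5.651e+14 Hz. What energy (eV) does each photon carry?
2.3371 eV

Using E = hf:

E = hf = (6.626×10⁻³⁴ J·s)(5.651e+14 Hz)
E = 2.3371 eV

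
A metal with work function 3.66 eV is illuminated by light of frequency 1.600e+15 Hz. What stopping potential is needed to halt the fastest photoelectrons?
2.9571 V

The stopping potential V_s satisfies: eV_s = KE_max

First, find KE_max using Einstein's equation:
E_photon = hf = (6.626×10⁻³⁴ J·s)(1.600e+15 Hz) = 6.6171 eV
KE_max = E_photon - φ = 6.6171 - 3.66 = 2.9571 eV

Since eV_s = KE_max:
V_s = KE_max/e = 2.9571 V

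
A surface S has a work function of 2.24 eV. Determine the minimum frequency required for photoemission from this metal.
5.4163e+14 Hz

The threshold frequency is when the photon energy equals the work function:
hf₀ = φ

Solving for f₀:
f₀ = φ/h = (2.24 eV × 1.602×10⁻¹⁹ J/eV) / (6.626×10⁻³⁴ J·s)
f₀ = 5.4163e+14 Hz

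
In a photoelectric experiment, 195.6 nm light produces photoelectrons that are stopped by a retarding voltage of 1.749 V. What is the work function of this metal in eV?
4.59 eV

The stopping potential gives the maximum kinetic energy: KE_max = eV_s = 1.749 eV

From Einstein's photoelectric equation: KE_max = hc/λ - φ
Rearranging: φ = hc/λ - KE_max

Calculate photon energy:
E_photon = hc/λ = (6.626×10⁻³⁴ J·s)(3×10⁸ m/s) / (195.6×10⁻⁹ m) = 6.3387 eV

Therefore:
φ = 6.3387 - 1.749 = 4.59 eV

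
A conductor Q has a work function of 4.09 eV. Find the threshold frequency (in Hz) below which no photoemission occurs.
9.8896e+14 Hz

The threshold frequency is when the photon energy equals the work function:
hf₀ = φ

Solving for f₀:
f₀ = φ/h = (4.09 eV × 1.602×10⁻¹⁹ J/eV) / (6.626×10⁻³⁴ J·s)
f₀ = 9.8896e+14 Hz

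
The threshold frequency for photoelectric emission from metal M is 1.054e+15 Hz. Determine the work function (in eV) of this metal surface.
4.36 eV

At the threshold frequency, photon energy equals work function:
φ = hf₀

Calculating:
φ = (6.626×10⁻³⁴ J·s)(1.054e+15 Hz)
φ = 4.36 eV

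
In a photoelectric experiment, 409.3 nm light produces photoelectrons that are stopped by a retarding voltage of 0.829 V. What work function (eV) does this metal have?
2.20 eV

The stopping potential gives the maximum kinetic energy: KE_max = eV_s = 0.829 eV

From Einstein's photoelectric equation: KE_max = hc/λ - φ
Rearranging: φ = hc/λ - KE_max

Calculate photon energy:
E_photon = hc/λ = (6.626×10⁻³⁴ J·s)(3×10⁸ m/s) / (409.3×10⁻⁹ m) = 3.0292 eV

Therefore:
φ = 3.0292 - 0.829 = 2.20 eV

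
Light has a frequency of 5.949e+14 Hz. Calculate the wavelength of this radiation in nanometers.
503.94 nm

Using the wave equation: c = fλ

Solving for wavelength:
λ = c/f = (3×10⁸ m/s) / (5.949e+14 Hz)
λ = 503.94 nm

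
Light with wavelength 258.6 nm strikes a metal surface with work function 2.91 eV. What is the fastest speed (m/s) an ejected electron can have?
8.1417e+05 m/s

First, find the maximum kinetic energy:
E_photon = hc/λ = 4.7944 eV
KE_max = E_photon - φ = 4.7944 - 2.91 = 1.8844 eV

Convert to Joules: KE_max = 1.8844 × 1.602×10⁻¹⁹ J = 3.0192e-19 J

Then use KE = ½mv² to find velocity:
v = √(2·KE/m) = √(2 × 3.0192e-19 J / 9.109e-31 kg)
v = 8.1417e+05 m/s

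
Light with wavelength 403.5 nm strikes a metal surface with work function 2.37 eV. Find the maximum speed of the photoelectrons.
4.9718e+05 m/s

First, find the maximum kinetic energy:
E_photon = hc/λ = 3.0727 eV
KE_max = E_photon - φ = 3.0727 - 2.37 = 0.7027 eV

Convert to Joules: KE_max = 0.7027 × 1.602×10⁻¹⁹ J = 1.1259e-19 J

Then use KE = ½mv² to find velocity:
v = √(2·KE/m) = √(2 × 1.1259e-19 J / 9.109e-31 kg)
v = 4.9718e+05 m/s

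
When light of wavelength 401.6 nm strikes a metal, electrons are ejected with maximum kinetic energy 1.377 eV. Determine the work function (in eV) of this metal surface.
1.71 eV

From Einstein's photoelectric equation: KE_max = hf - φ = hc/λ - φ

Rearranging for φ:
φ = hc/λ - KE_max

Calculate photon energy:
E_photon = hc/λ = 3.0873 eV

Therefore:
φ = 3.0873 - 1.377 = 1.71 eV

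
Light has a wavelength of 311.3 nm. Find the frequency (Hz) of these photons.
9.6303e+14 Hz

Using the wave equation: c = fλ

Solving for frequency:
f = c/λ = (3×10⁸ m/s) / (311.3×10⁻⁹ m)
f = 9.6303e+14 Hz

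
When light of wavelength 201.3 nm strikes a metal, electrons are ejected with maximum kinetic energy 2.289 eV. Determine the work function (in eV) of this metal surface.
3.87 eV

From Einstein's photoelectric equation: KE_max = hf - φ = hc/λ - φ

Rearranging for φ:
φ = hc/λ - KE_max

Calculate photon energy:
E_photon = hc/λ = 6.1592 eV

Therefore:
φ = 6.1592 - 2.289 = 3.87 eV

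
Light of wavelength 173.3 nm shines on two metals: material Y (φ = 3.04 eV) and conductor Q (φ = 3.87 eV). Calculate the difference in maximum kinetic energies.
0.8300 eV

Using KE_max = hc/λ - φ for each metal:

Photon energy: E = hc/λ = 7.1543 eV

For material Y (φ₁ = 3.04 eV):
KE₁ = E - φ₁ = 7.1543 - 3.04 = 4.1143 eV

For conductor Q (φ₂ = 3.87 eV):
KE₂ = E - φ₂ = 7.1543 - 3.87 = 3.2843 eV

Difference:
ΔKE = KE₁ - KE₂ = 4.1143 - 3.2843 = 0.8300 eV

Note: The difference equals the difference in work functions: 3.87 - 3.04 = 0.83 eV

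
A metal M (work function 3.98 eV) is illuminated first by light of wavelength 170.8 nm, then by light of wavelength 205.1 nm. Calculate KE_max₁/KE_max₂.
1.5879

Using Einstein's equation: KE_max = hc/λ - φ

For λ₁ = 170.8 nm:
E₁ = hc/λ₁ = 7.2590 eV
KE₁ = E₁ - φ = 7.2590 - 3.98 = 3.2790 eV

For λ₂ = 205.1 nm:
E₂ = hc/λ₂ = 6.0451 eV
KE₂ = E₂ - φ = 6.0451 - 3.98 = 2.0651 eV

Ratio: KE₁/KE₂ = 3.2790/2.0651 = 1.5879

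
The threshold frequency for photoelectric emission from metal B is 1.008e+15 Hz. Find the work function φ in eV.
4.17 eV

At the threshold frequency, photon energy equals work function:
φ = hf₀

Calculating:
φ = (6.626×10⁻³⁴ J·s)(1.008e+15 Hz)
φ = 4.17 eV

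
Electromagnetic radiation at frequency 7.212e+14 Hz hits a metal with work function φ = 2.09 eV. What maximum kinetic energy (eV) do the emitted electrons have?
0.8926 eV

Using Einstein's photoelectric equation: KE_max = hf - φ

First, calculate the photon energy:
E_photon = hf = (6.626×10⁻³⁴ J·s)(7.212e+14 Hz)
E_photon = 2.9826 eV

Then, the maximum kinetic energy:
KE_max = E_photon - φ = 2.9826 eV - 2.09 eV = 0.8926 eV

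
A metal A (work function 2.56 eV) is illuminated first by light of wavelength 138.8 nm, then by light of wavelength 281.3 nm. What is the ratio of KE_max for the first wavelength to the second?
3.4492

Using Einstein's equation: KE_max = hc/λ - φ

For λ₁ = 138.8 nm:
E₁ = hc/λ₁ = 8.9326 eV
KE₁ = E₁ - φ = 8.9326 - 2.56 = 6.3726 eV

For λ₂ = 281.3 nm:
E₂ = hc/λ₂ = 4.4075 eV
KE₂ = E₂ - φ = 4.4075 - 2.56 = 1.8475 eV

Ratio: KE₁/KE₂ = 6.3726/1.8475 = 3.4492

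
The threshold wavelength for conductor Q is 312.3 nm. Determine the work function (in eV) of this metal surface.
3.97 eV

At the threshold wavelength, photon energy equals work function:
φ = hc/λ₀

Calculating:
φ = (6.626×10⁻³⁴ J·s)(3×10⁸ m/s) / (312.3×10⁻⁹ m)
φ = 3.97 eV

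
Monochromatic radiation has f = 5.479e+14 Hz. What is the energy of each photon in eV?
2.2659 eV

Using E = hf:

E = hf = (6.626×10⁻³⁴ J·s)(5.479e+14 Hz)
E = 2.2659 eV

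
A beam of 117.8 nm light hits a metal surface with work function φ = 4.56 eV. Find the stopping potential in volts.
5.9650 V

The stopping potential V_s satisfies: eV_s = KE_max

First, find KE_max using Einstein's equation:
E_photon = hc/λ = 10.5250 eV
KE_max = E_photon - φ = 10.5250 - 4.56 = 5.9650 eV

Since eV_s = KE_max:
V_s = KE_max/e = 5.9650 V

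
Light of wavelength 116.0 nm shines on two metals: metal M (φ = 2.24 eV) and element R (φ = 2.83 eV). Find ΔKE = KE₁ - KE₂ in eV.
0.5900 eV

Using KE_max = hc/λ - φ for each metal:

Photon energy: E = hc/λ = 10.6883 eV

For metal M (φ₁ = 2.24 eV):
KE₁ = E - φ₁ = 10.6883 - 2.24 = 8.4483 eV

For element R (φ₂ = 2.83 eV):
KE₂ = E - φ₂ = 10.6883 - 2.83 = 7.8583 eV

Difference:
ΔKE = KE₁ - KE₂ = 8.4483 - 7.8583 = 0.5900 eV

Note: The difference equals the difference in work functions: 2.83 - 2.24 = 0.59 eV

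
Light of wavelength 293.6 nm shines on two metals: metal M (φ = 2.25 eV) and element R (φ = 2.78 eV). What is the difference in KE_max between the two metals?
0.5300 eV

Using KE_max = hc/λ - φ for each metal:

Photon energy: E = hc/λ = 4.2229 eV

For metal M (φ₁ = 2.25 eV):
KE₁ = E - φ₁ = 4.2229 - 2.25 = 1.9729 eV

For element R (φ₂ = 2.78 eV):
KE₂ = E - φ₂ = 4.2229 - 2.78 = 1.4429 eV

Difference:
ΔKE = KE₁ - KE₂ = 1.9729 - 1.4429 = 0.5300 eV

Note: The difference equals the difference in work functions: 2.78 - 2.25 = 0.53 eV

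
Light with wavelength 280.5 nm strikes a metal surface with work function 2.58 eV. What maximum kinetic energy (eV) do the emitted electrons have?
1.8401 eV

Using Einstein's photoelectric equation: KE_max = hf - φ = hc/λ - φ

First, calculate the photon energy:
E_photon = hc/λ = (6.626×10⁻³⁴ J·s)(3×10⁸ m/s) / (280.5×10⁻⁹ m)
E_photon = 4.4201 eV

Then, the maximum kinetic energy:
KE_max = E_photon - φ = 4.4201 eV - 2.58 eV = 1.8401 eV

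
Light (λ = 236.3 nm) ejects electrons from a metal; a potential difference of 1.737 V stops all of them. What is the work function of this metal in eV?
3.51 eV

The stopping potential gives the maximum kinetic energy: KE_max = eV_s = 1.737 eV

From Einstein's photoelectric equation: KE_max = hc/λ - φ
Rearranging: φ = hc/λ - KE_max

Calculate photon energy:
E_photon = hc/λ = (6.626×10⁻³⁴ J·s)(3×10⁸ m/s) / (236.3×10⁻⁹ m) = 5.2469 eV

Therefore:
φ = 5.2469 - 1.737 = 3.51 eV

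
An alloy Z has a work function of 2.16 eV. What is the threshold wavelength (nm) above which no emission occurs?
574.00 nm

The threshold wavelength is when the photon energy equals the work function:
hc/λ₀ = φ

Solving for λ₀:
λ₀ = hc/φ = (6.626×10⁻³⁴ J·s)(3×10⁸ m/s) / (2.16 eV × 1.602×10⁻¹⁹ J/eV)
λ₀ = 574.00 nm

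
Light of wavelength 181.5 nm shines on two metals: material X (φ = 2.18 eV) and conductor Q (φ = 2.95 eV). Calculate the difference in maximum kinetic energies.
0.7700 eV

Using KE_max = hc/λ - φ for each metal:

Photon energy: E = hc/λ = 6.8311 eV

For material X (φ₁ = 2.18 eV):
KE₁ = E - φ₁ = 6.8311 - 2.18 = 4.6511 eV

For conductor Q (φ₂ = 2.95 eV):
KE₂ = E - φ₂ = 6.8311 - 2.95 = 3.8811 eV

Difference:
ΔKE = KE₁ - KE₂ = 4.6511 - 3.8811 = 0.7700 eV

Note: The difference equals the difference in work functions: 2.95 - 2.18 = 0.77 eV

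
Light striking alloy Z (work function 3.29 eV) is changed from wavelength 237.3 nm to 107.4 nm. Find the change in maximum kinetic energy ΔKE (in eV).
6.3194 eV

Using Einstein's equation: KE_max = hc/λ - φ

For λ₁ = 237.3 nm:
KE₁ = hc/λ₁ - φ = 5.2248 - 3.29 = 1.9348 eV

For λ₂ = 107.4 nm:
KE₂ = hc/λ₂ - φ = 11.5442 - 3.29 = 8.2542 eV

Change in KE:
ΔKE = KE₂ - KE₁ = 8.2542 - 1.9348 = 6.3194 eV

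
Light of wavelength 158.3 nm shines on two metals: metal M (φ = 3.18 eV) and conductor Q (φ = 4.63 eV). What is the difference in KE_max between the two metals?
1.4500 eV

Using KE_max = hc/λ - φ for each metal:

Photon energy: E = hc/λ = 7.8322 eV

For metal M (φ₁ = 3.18 eV):
KE₁ = E - φ₁ = 7.8322 - 3.18 = 4.6522 eV

For conductor Q (φ₂ = 4.63 eV):
KE₂ = E - φ₂ = 7.8322 - 4.63 = 3.2022 eV

Difference:
ΔKE = KE₁ - KE₂ = 4.6522 - 3.2022 = 1.4500 eV

Note: The difference equals the difference in work functions: 4.63 - 3.18 = 1.45 eV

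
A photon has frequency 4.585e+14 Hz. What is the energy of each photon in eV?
1.8962 eV

Using E = hf:

E = hf = (6.626×10⁻³⁴ J·s)(4.585e+14 Hz)
E = 1.8962 eV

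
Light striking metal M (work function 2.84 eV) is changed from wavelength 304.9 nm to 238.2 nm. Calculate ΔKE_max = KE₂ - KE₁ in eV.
1.1387 eV

Using Einstein's equation: KE_max = hc/λ - φ

For λ₁ = 304.9 nm:
KE₁ = hc/λ₁ - φ = 4.0664 - 2.84 = 1.2264 eV

For λ₂ = 238.2 nm:
KE₂ = hc/λ₂ - φ = 5.2050 - 2.84 = 2.3650 eV

Change in KE:
ΔKE = KE₂ - KE₁ = 2.3650 - 1.2264 = 1.1387 eV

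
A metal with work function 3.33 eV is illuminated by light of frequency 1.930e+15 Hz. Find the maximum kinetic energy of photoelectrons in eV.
4.6518 eV

Using Einstein's photoelectric equation: KE_max = hf - φ

First, calculate the photon energy:
E_photon = hf = (6.626×10⁻³⁴ J·s)(1.930e+15 Hz)
E_photon = 7.9818 eV

Then, the maximum kinetic energy:
KE_max = E_photon - φ = 7.9818 eV - 3.33 eV = 4.6518 eV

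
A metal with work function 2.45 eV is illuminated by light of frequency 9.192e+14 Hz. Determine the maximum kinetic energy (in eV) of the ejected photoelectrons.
1.3515 eV

Using Einstein's photoelectric equation: KE_max = hf - φ

First, calculate the photon energy:
E_photon = hf = (6.626×10⁻³⁴ J·s)(9.192e+14 Hz)
E_photon = 3.8015 eV

Then, the maximum kinetic energy:
KE_max = E_photon - φ = 3.8015 eV - 2.45 eV = 1.3515 eV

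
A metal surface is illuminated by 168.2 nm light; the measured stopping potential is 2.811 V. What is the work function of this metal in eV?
4.56 eV

The stopping potential gives the maximum kinetic energy: KE_max = eV_s = 2.811 eV

From Einstein's photoelectric equation: KE_max = hc/λ - φ
Rearranging: φ = hc/λ - KE_max

Calculate photon energy:
E_photon = hc/λ = (6.626×10⁻³⁴ J·s)(3×10⁸ m/s) / (168.2×10⁻⁹ m) = 7.3712 eV

Therefore:
φ = 7.3712 - 2.811 = 4.56 eV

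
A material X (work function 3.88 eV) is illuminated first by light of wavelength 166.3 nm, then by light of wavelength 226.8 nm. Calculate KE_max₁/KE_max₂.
2.2534

Using Einstein's equation: KE_max = hc/λ - φ

For λ₁ = 166.3 nm:
E₁ = hc/λ₁ = 7.4555 eV
KE₁ = E₁ - φ = 7.4555 - 3.88 = 3.5755 eV

For λ₂ = 226.8 nm:
E₂ = hc/λ₂ = 5.4667 eV
KE₂ = E₂ - φ = 5.4667 - 3.88 = 1.5867 eV

Ratio: KE₁/KE₂ = 3.5755/1.5867 = 2.2534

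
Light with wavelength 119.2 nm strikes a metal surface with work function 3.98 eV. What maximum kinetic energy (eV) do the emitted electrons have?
6.4214 eV

Using Einstein's photoelectric equation: KE_max = hf - φ = hc/λ - φ

First, calculate the photon energy:
E_photon = hc/λ = (6.626×10⁻³⁴ J·s)(3×10⁸ m/s) / (119.2×10⁻⁹ m)
E_photon = 10.4014 eV

Then, the maximum kinetic energy:
KE_max = E_photon - φ = 10.4014 eV - 3.98 eV = 6.4214 eV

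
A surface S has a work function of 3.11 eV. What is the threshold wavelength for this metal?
398.66 nm

The threshold wavelength is when the photon energy equals the work function:
hc/λ₀ = φ

Solving for λ₀:
λ₀ = hc/φ = (6.626×10⁻³⁴ J·s)(3×10⁸ m/s) / (3.11 eV × 1.602×10⁻¹⁹ J/eV)
λ₀ = 398.66 nm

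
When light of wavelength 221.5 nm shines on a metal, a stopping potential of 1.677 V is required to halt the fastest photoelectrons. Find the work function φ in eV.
3.92 eV

The stopping potential gives the maximum kinetic energy: KE_max = eV_s = 1.677 eV

From Einstein's photoelectric equation: KE_max = hc/λ - φ
Rearranging: φ = hc/λ - KE_max

Calculate photon energy:
E_photon = hc/λ = (6.626×10⁻³⁴ J·s)(3×10⁸ m/s) / (221.5×10⁻⁹ m) = 5.5975 eV

Therefore:
φ = 5.5975 - 1.677 = 3.92 eV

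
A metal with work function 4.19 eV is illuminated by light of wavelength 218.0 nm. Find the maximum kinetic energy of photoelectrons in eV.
1.4973 eV

Using Einstein's photoelectric equation: KE_max = hf - φ = hc/λ - φ

First, calculate the photon energy:
E_photon = hc/λ = (6.626×10⁻³⁴ J·s)(3×10⁸ m/s) / (218.0×10⁻⁹ m)
E_photon = 5.6873 eV

Then, the maximum kinetic energy:
KE_max = E_photon - φ = 5.6873 eV - 4.19 eV = 1.4973 eV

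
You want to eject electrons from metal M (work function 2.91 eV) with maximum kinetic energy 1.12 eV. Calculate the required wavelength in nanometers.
307.65 nm

From Einstein's equation: KE_max = hc/λ - φ

Rearranging for λ:
hc/λ = KE_max + φ
λ = hc/(KE_max + φ)

Required photon energy:
E_photon = KE_max + φ = 1.12 + 2.91 = 4.03 eV

Required wavelength:
λ = hc/E_photon = (6.626×10⁻³⁴)(3×10⁸) / (4.03 × 1.602×10⁻¹⁹)
λ = 307.65 nm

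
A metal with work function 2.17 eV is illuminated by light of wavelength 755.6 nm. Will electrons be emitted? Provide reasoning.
No

For photoemission, the photon energy must exceed the work function.

Photon energy: E = hc/λ = 1.6409 eV
Work function: φ = 2.17 eV

Since E_photon (1.6409 eV) < φ (2.17 eV), photoemission will NOT occur.
The threshold wavelength is λ₀ = hc/φ = 571.4 nm.
Since 755.6 nm > 571.4 nm, the photons lack sufficient energy.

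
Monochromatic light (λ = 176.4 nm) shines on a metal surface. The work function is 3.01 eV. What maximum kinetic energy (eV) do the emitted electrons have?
4.0186 eV

Using Einstein's photoelectric equation: KE_max = hf - φ = hc/λ - φ

First, calculate the photon energy:
E_photon = hc/λ = (6.626×10⁻³⁴ J·s)(3×10⁸ m/s) / (176.4×10⁻⁹ m)
E_photon = 7.0286 eV

Then, the maximum kinetic energy:
KE_max = E_photon - φ = 7.0286 eV - 3.01 eV = 4.0186 eV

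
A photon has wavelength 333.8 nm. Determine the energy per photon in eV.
3.7143 eV

Using E = hf = hc/λ:

E = hc/λ = (6.626×10⁻³⁴ J·s)(3×10⁸ m/s) / (333.8×10⁻⁹ m)
E = 3.7143 eV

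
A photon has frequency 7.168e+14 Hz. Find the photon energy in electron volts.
2.9644 eV

Using E = hf:

E = hf = (6.626×10⁻³⁴ J·s)(7.168e+14 Hz)
E = 2.9644 eV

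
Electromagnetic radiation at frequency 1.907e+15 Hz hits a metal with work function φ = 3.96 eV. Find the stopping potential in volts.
3.9267 V

The stopping potential V_s satisfies: eV_s = KE_max

First, find KE_max using Einstein's equation:
E_photon = hf = (6.626×10⁻³⁴ J·s)(1.907e+15 Hz) = 7.8867 eV
KE_max = E_photon - φ = 7.8867 - 3.96 = 3.9267 eV

Since eV_s = KE_max:
V_s = KE_max/e = 3.9267 V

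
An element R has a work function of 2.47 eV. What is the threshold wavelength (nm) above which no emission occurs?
501.96 nm

The threshold wavelength is when the photon energy equals the work function:
hc/λ₀ = φ

Solving for λ₀:
λ₀ = hc/φ = (6.626×10⁻³⁴ J·s)(3×10⁸ m/s) / (2.47 eV × 1.602×10⁻¹⁹ J/eV)
λ₀ = 501.96 nm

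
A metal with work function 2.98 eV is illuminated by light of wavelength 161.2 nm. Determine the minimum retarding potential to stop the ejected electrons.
4.7113 V

The stopping potential V_s satisfies: eV_s = KE_max

First, find KE_max using Einstein's equation:
E_photon = hc/λ = 7.6913 eV
KE_max = E_photon - φ = 7.6913 - 2.98 = 4.7113 eV

Since eV_s = KE_max:
V_s = KE_max/e = 4.7113 V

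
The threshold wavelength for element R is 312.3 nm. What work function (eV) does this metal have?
3.97 eV

At the threshold wavelength, photon energy equals work function:
φ = hc/λ₀

Calculating:
φ = (6.626×10⁻³⁴ J·s)(3×10⁸ m/s) / (312.3×10⁻⁹ m)
φ = 3.97 eV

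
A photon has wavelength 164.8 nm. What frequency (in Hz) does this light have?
1.8191e+15 Hz

Using the wave equation: c = fλ

Solving for frequency:
f = c/λ = (3×10⁸ m/s) / (164.8×10⁻⁹ m)
f = 1.8191e+15 Hz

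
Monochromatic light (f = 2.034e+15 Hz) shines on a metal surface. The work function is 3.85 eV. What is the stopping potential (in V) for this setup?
4.5619 V

The stopping potential V_s satisfies: eV_s = KE_max

First, find KE_max using Einstein's equation:
E_photon = hf = (6.626×10⁻³⁴ J·s)(2.034e+15 Hz) = 8.4119 eV
KE_max = E_photon - φ = 8.4119 - 3.85 = 4.5619 eV

Since eV_s = KE_max:
V_s = KE_max/e = 4.5619 V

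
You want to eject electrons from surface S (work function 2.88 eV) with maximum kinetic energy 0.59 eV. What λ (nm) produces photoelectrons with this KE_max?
357.30 nm

From Einstein's equation: KE_max = hc/λ - φ

Rearranging for λ:
hc/λ = KE_max + φ
λ = hc/(KE_max + φ)

Required photon energy:
E_photon = KE_max + φ = 0.59 + 2.88 = 3.47 eV

Required wavelength:
λ = hc/E_photon = (6.626×10⁻³⁴)(3×10⁸) / (3.47 × 1.602×10⁻¹⁹)
λ = 357.30 nm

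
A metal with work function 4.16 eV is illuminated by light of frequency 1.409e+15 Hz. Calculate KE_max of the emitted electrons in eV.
1.6672 eV

Using Einstein's photoelectric equation: KE_max = hf - φ

First, calculate the photon energy:
E_photon = hf = (6.626×10⁻³⁴ J·s)(1.409e+15 Hz)
E_photon = 5.8272 eV

Then, the maximum kinetic energy:
KE_max = E_photon - φ = 5.8272 eV - 4.16 eV = 1.6672 eV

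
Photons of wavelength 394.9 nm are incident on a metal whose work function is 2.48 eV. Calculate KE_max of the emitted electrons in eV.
0.6596 eV

Using Einstein's photoelectric equation: KE_max = hf - φ = hc/λ - φ

First, calculate the photon energy:
E_photon = hc/λ = (6.626×10⁻³⁴ J·s)(3×10⁸ m/s) / (394.9×10⁻⁹ m)
E_photon = 3.1396 eV

Then, the maximum kinetic energy:
KE_max = E_photon - φ = 3.1396 eV - 2.48 eV = 0.6596 eV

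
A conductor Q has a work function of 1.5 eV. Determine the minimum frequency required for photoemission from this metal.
3.6270e+14 Hz

The threshold frequency is when the photon energy equals the work function:
hf₀ = φ

Solving for f₀:
f₀ = φ/h = (1.5 eV × 1.602×10⁻¹⁹ J/eV) / (6.626×10⁻³⁴ J·s)
f₀ = 3.6270e+14 Hz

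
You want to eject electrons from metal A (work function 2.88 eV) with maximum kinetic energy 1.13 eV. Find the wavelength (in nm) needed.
309.19 nm

From Einstein's equation: KE_max = hc/λ - φ

Rearranging for λ:
hc/λ = KE_max + φ
λ = hc/(KE_max + φ)

Required photon energy:
E_photon = KE_max + φ = 1.13 + 2.88 = 4.01 eV

Required wavelength:
λ = hc/E_photon = (6.626×10⁻³⁴)(3×10⁸) / (4.01 × 1.602×10⁻¹⁹)
λ = 309.19 nm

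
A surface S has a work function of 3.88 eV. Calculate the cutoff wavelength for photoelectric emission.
319.55 nm

The threshold wavelength is when the photon energy equals the work function:
hc/λ₀ = φ

Solving for λ₀:
λ₀ = hc/φ = (6.626×10⁻³⁴ J·s)(3×10⁸ m/s) / (3.88 eV × 1.602×10⁻¹⁹ J/eV)
λ₀ = 319.55 nm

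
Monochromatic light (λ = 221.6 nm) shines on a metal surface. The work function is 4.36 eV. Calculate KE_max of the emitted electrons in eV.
1.2350 eV

Using Einstein's photoelectric equation: KE_max = hf - φ = hc/λ - φ

First, calculate the photon energy:
E_photon = hc/λ = (6.626×10⁻³⁴ J·s)(3×10⁸ m/s) / (221.6×10⁻⁹ m)
E_photon = 5.5950 eV

Then, the maximum kinetic energy:
KE_max = E_photon - φ = 5.5950 eV - 4.36 eV = 1.2350 eV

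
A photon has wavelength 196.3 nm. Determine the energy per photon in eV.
6.3161 eV

Using E = hf = hc/λ:

E = hc/λ = (6.626×10⁻³⁴ J·s)(3×10⁸ m/s) / (196.3×10⁻⁹ m)
E = 6.3161 eV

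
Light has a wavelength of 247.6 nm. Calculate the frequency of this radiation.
1.2108e+15 Hz

Using the wave equation: c = fλ

Solving for frequency:
f = c/λ = (3×10⁸ m/s) / (247.6×10⁻⁹ m)
f = 1.2108e+15 Hz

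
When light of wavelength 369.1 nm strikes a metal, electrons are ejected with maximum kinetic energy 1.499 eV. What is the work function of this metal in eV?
1.86 eV

From Einstein's photoelectric equation: KE_max = hf - φ = hc/λ - φ

Rearranging for φ:
φ = hc/λ - KE_max

Calculate photon energy:
E_photon = hc/λ = 3.3591 eV

Therefore:
φ = 3.3591 - 1.499 = 1.86 eV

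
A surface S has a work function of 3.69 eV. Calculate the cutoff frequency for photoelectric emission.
8.9224e+14 Hz

The threshold frequency is when the photon energy equals the work function:
hf₀ = φ

Solving for f₀:
f₀ = φ/h = (3.69 eV × 1.602×10⁻¹⁹ J/eV) / (6.626×10⁻³⁴ J·s)
f₀ = 8.9224e+14 Hz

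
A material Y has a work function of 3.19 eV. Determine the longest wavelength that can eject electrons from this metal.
388.67 nm

The threshold wavelength is when the photon energy equals the work function:
hc/λ₀ = φ

Solving for λ₀:
λ₀ = hc/φ = (6.626×10⁻³⁴ J·s)(3×10⁸ m/s) / (3.19 eV × 1.602×10⁻¹⁹ J/eV)
λ₀ = 388.67 nm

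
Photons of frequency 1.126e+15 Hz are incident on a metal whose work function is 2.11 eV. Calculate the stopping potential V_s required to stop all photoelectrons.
2.5468 V

The stopping potential V_s satisfies: eV_s = KE_max

First, find KE_max using Einstein's equation:
E_photon = hf = (6.626×10⁻³⁴ J·s)(1.126e+15 Hz) = 4.6568 eV
KE_max = E_photon - φ = 4.6568 - 2.11 = 2.5468 eV

Since eV_s = KE_max:
V_s = KE_max/e = 2.5468 V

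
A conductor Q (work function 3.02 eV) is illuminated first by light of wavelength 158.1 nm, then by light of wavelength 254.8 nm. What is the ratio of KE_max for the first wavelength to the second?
2.6123

Using Einstein's equation: KE_max = hc/λ - φ

For λ₁ = 158.1 nm:
E₁ = hc/λ₁ = 7.8421 eV
KE₁ = E₁ - φ = 7.8421 - 3.02 = 4.8221 eV

For λ₂ = 254.8 nm:
E₂ = hc/λ₂ = 4.8659 eV
KE₂ = E₂ - φ = 4.8659 - 3.02 = 1.8459 eV

Ratio: KE₁/KE₂ = 4.8221/1.8459 = 2.6123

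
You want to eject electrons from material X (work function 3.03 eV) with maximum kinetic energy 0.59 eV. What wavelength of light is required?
342.50 nm

From Einstein's equation: KE_max = hc/λ - φ

Rearranging for λ:
hc/λ = KE_max + φ
λ = hc/(KE_max + φ)

Required photon energy:
E_photon = KE_max + φ = 0.59 + 3.03 = 3.62 eV

Required wavelength:
λ = hc/E_photon = (6.626×10⁻³⁴)(3×10⁸) / (3.62 × 1.602×10⁻¹⁹)
λ = 342.50 nm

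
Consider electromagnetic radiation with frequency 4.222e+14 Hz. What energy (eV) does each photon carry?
1.7461 eV

Using E = hf:

E = hf = (6.626×10⁻³⁴ J·s)(4.222e+14 Hz)
E = 1.7461 eV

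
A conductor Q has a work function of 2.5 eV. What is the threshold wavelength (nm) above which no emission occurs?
495.94 nm

The threshold wavelength is when the photon energy equals the work function:
hc/λ₀ = φ

Solving for λ₀:
λ₀ = hc/φ = (6.626×10⁻³⁴ J·s)(3×10⁸ m/s) / (2.5 eV × 1.602×10⁻¹⁹ J/eV)
λ₀ = 495.94 nm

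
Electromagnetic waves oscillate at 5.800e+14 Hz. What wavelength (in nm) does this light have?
516.88 nm

Using the wave equation: c = fλ

Solving for wavelength:
λ = c/f = (3×10⁸ m/s) / (5.800e+14 Hz)
λ = 516.88 nm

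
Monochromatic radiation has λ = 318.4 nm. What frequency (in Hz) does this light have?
9.4156e+14 Hz

Using the wave equation: c = fλ

Solving for frequency:
f = c/λ = (3×10⁸ m/s) / (318.4×10⁻⁹ m)
f = 9.4156e+14 Hz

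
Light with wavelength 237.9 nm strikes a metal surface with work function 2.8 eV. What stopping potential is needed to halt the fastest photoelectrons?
2.4116 V

The stopping potential V_s satisfies: eV_s = KE_max

First, find KE_max using Einstein's equation:
E_photon = hc/λ = 5.2116 eV
KE_max = E_photon - φ = 5.2116 - 2.8 = 2.4116 eV

Since eV_s = KE_max:
V_s = KE_max/e = 2.4116 V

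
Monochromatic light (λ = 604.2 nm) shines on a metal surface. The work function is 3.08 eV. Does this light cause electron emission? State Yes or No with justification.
No

For photoemission, the photon energy must exceed the work function.

Photon energy: E = hc/λ = 2.0520 eV
Work function: φ = 3.08 eV

Since E_photon (2.0520 eV) < φ (3.08 eV), photoemission will NOT occur.
The threshold wavelength is λ₀ = hc/φ = 402.5 nm.
Since 604.2 nm > 402.5 nm, the photons lack sufficient energy.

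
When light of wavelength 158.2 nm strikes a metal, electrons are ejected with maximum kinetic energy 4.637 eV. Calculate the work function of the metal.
3.20 eV

From Einstein's photoelectric equation: KE_max = hf - φ = hc/λ - φ

Rearranging for φ:
φ = hc/λ - KE_max

Calculate photon energy:
E_photon = hc/λ = 7.8372 eV

Therefore:
φ = 7.8372 - 4.637 = 3.20 eV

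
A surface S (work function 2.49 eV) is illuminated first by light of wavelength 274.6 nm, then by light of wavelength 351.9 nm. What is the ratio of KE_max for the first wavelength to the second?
1.9599

Using Einstein's equation: KE_max = hc/λ - φ

For λ₁ = 274.6 nm:
E₁ = hc/λ₁ = 4.5151 eV
KE₁ = E₁ - φ = 4.5151 - 2.49 = 2.0251 eV

For λ₂ = 351.9 nm:
E₂ = hc/λ₂ = 3.5233 eV
KE₂ = E₂ - φ = 3.5233 - 2.49 = 1.0333 eV

Ratio: KE₁/KE₂ = 2.0251/1.0333 = 1.9599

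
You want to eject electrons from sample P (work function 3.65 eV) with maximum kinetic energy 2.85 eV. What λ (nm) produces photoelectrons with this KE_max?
190.74 nm

From Einstein's equation: KE_max = hc/λ - φ

Rearranging for λ:
hc/λ = KE_max + φ
λ = hc/(KE_max + φ)

Required photon energy:
E_photon = KE_max + φ = 2.85 + 3.65 = 6.50 eV

Required wavelength:
λ = hc/E_photon = (6.626×10⁻³⁴)(3×10⁸) / (6.50 × 1.602×10⁻¹⁹)
λ = 190.74 nm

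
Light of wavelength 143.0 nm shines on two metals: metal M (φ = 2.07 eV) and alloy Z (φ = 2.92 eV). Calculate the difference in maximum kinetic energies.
0.8500 eV

Using KE_max = hc/λ - φ for each metal:

Photon energy: E = hc/λ = 8.6702 eV

For metal M (φ₁ = 2.07 eV):
KE₁ = E - φ₁ = 8.6702 - 2.07 = 6.6002 eV

For alloy Z (φ₂ = 2.92 eV):
KE₂ = E - φ₂ = 8.6702 - 2.92 = 5.7502 eV

Difference:
ΔKE = KE₁ - KE₂ = 6.6002 - 5.7502 = 0.8500 eV

Note: The difference equals the difference in work functions: 2.92 - 2.07 = 0.85 eV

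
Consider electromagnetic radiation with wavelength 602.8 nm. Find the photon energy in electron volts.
2.0568 eV

Using E = hf = hc/λ:

E = hc/λ = (6.626×10⁻³⁴ J·s)(3×10⁸ m/s) / (602.8×10⁻⁹ m)
E = 2.0568 eV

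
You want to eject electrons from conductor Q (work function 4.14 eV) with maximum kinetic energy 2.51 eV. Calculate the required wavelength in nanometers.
186.44 nm

From Einstein's equation: KE_max = hc/λ - φ

Rearranging for λ:
hc/λ = KE_max + φ
λ = hc/(KE_max + φ)

Required photon energy:
E_photon = KE_max + φ = 2.51 + 4.14 = 6.65 eV

Required wavelength:
λ = hc/E_photon = (6.626×10⁻³⁴)(3×10⁸) / (6.65 × 1.602×10⁻¹⁹)
λ = 186.44 nm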